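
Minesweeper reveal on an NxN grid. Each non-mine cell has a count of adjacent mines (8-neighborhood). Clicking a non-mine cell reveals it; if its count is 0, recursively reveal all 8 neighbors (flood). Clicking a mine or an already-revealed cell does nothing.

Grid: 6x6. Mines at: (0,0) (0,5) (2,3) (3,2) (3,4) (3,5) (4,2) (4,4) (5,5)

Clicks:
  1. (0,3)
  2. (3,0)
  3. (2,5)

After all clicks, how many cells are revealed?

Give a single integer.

Answer: 18

Derivation:
Click 1 (0,3) count=0: revealed 8 new [(0,1) (0,2) (0,3) (0,4) (1,1) (1,2) (1,3) (1,4)] -> total=8
Click 2 (3,0) count=0: revealed 9 new [(1,0) (2,0) (2,1) (3,0) (3,1) (4,0) (4,1) (5,0) (5,1)] -> total=17
Click 3 (2,5) count=2: revealed 1 new [(2,5)] -> total=18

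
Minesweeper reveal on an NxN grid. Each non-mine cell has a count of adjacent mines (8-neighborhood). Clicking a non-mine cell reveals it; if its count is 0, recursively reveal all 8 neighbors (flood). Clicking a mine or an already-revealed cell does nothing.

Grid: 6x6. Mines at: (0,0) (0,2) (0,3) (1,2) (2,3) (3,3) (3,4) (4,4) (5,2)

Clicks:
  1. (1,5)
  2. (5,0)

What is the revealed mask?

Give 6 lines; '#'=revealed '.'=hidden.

Answer: ....##
##..##
###.##
###...
###...
##....

Derivation:
Click 1 (1,5) count=0: revealed 6 new [(0,4) (0,5) (1,4) (1,5) (2,4) (2,5)] -> total=6
Click 2 (5,0) count=0: revealed 13 new [(1,0) (1,1) (2,0) (2,1) (2,2) (3,0) (3,1) (3,2) (4,0) (4,1) (4,2) (5,0) (5,1)] -> total=19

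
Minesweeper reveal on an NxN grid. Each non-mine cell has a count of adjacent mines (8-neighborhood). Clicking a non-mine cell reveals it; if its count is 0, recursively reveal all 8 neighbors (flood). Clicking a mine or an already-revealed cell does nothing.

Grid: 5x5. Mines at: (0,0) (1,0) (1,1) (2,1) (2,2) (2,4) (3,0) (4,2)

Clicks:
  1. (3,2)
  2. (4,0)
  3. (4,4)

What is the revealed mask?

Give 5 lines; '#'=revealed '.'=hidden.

Click 1 (3,2) count=3: revealed 1 new [(3,2)] -> total=1
Click 2 (4,0) count=1: revealed 1 new [(4,0)] -> total=2
Click 3 (4,4) count=0: revealed 4 new [(3,3) (3,4) (4,3) (4,4)] -> total=6

Answer: .....
.....
.....
..###
#..##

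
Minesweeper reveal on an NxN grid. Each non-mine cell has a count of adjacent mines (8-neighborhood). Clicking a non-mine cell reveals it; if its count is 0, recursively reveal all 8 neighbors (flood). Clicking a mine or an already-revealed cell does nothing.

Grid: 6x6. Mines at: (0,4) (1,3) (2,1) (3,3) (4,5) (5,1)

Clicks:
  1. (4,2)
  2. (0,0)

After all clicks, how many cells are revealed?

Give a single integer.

Answer: 7

Derivation:
Click 1 (4,2) count=2: revealed 1 new [(4,2)] -> total=1
Click 2 (0,0) count=0: revealed 6 new [(0,0) (0,1) (0,2) (1,0) (1,1) (1,2)] -> total=7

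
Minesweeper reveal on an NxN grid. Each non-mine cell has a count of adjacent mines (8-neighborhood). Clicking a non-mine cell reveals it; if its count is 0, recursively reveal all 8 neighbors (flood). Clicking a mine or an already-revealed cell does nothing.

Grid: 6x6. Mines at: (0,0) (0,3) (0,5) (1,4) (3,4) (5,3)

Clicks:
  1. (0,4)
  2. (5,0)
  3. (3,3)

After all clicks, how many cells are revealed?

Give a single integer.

Click 1 (0,4) count=3: revealed 1 new [(0,4)] -> total=1
Click 2 (5,0) count=0: revealed 19 new [(1,0) (1,1) (1,2) (1,3) (2,0) (2,1) (2,2) (2,3) (3,0) (3,1) (3,2) (3,3) (4,0) (4,1) (4,2) (4,3) (5,0) (5,1) (5,2)] -> total=20
Click 3 (3,3) count=1: revealed 0 new [(none)] -> total=20

Answer: 20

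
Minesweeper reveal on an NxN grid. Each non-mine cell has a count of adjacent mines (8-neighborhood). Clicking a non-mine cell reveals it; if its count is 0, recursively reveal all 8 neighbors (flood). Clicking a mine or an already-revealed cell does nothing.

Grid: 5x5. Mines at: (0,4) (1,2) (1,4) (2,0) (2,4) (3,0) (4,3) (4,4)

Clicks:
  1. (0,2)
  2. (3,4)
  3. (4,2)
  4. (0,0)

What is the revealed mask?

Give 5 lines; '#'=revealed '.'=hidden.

Answer: ###..
##...
.....
....#
..#..

Derivation:
Click 1 (0,2) count=1: revealed 1 new [(0,2)] -> total=1
Click 2 (3,4) count=3: revealed 1 new [(3,4)] -> total=2
Click 3 (4,2) count=1: revealed 1 new [(4,2)] -> total=3
Click 4 (0,0) count=0: revealed 4 new [(0,0) (0,1) (1,0) (1,1)] -> total=7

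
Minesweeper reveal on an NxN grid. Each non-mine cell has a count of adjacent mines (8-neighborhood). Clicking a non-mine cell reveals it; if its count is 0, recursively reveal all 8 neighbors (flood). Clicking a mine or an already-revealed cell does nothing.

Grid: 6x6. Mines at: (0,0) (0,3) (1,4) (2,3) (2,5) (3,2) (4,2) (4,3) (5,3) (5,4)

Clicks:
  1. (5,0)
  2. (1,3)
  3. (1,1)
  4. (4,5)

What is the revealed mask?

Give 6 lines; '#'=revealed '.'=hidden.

Click 1 (5,0) count=0: revealed 10 new [(1,0) (1,1) (2,0) (2,1) (3,0) (3,1) (4,0) (4,1) (5,0) (5,1)] -> total=10
Click 2 (1,3) count=3: revealed 1 new [(1,3)] -> total=11
Click 3 (1,1) count=1: revealed 0 new [(none)] -> total=11
Click 4 (4,5) count=1: revealed 1 new [(4,5)] -> total=12

Answer: ......
##.#..
##....
##....
##...#
##....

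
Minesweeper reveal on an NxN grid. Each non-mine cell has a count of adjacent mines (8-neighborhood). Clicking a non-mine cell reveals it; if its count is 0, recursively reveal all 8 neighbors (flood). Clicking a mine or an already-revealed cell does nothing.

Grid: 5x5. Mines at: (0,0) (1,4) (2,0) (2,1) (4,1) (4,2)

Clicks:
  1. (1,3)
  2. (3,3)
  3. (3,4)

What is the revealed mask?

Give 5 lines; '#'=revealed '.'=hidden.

Answer: .....
...#.
...##
...##
...##

Derivation:
Click 1 (1,3) count=1: revealed 1 new [(1,3)] -> total=1
Click 2 (3,3) count=1: revealed 1 new [(3,3)] -> total=2
Click 3 (3,4) count=0: revealed 5 new [(2,3) (2,4) (3,4) (4,3) (4,4)] -> total=7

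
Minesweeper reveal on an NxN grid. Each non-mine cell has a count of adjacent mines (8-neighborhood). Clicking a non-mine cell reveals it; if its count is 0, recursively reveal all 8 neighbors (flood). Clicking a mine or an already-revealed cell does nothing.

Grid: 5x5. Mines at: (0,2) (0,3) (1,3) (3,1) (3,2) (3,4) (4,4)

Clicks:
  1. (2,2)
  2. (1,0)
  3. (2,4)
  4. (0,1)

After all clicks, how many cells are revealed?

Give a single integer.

Click 1 (2,2) count=3: revealed 1 new [(2,2)] -> total=1
Click 2 (1,0) count=0: revealed 6 new [(0,0) (0,1) (1,0) (1,1) (2,0) (2,1)] -> total=7
Click 3 (2,4) count=2: revealed 1 new [(2,4)] -> total=8
Click 4 (0,1) count=1: revealed 0 new [(none)] -> total=8

Answer: 8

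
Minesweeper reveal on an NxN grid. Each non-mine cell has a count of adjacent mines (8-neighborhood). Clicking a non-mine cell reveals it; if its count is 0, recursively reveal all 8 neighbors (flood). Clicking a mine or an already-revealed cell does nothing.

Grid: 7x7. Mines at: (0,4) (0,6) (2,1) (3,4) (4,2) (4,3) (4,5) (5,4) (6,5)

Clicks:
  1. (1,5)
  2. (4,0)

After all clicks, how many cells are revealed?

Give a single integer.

Click 1 (1,5) count=2: revealed 1 new [(1,5)] -> total=1
Click 2 (4,0) count=0: revealed 12 new [(3,0) (3,1) (4,0) (4,1) (5,0) (5,1) (5,2) (5,3) (6,0) (6,1) (6,2) (6,3)] -> total=13

Answer: 13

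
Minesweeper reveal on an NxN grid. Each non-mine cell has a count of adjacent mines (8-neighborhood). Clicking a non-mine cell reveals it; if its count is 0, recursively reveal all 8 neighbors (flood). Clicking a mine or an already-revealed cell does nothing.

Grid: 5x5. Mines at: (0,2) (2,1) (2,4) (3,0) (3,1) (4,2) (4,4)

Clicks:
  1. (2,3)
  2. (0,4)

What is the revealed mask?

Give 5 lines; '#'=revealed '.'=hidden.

Answer: ...##
...##
...#.
.....
.....

Derivation:
Click 1 (2,3) count=1: revealed 1 new [(2,3)] -> total=1
Click 2 (0,4) count=0: revealed 4 new [(0,3) (0,4) (1,3) (1,4)] -> total=5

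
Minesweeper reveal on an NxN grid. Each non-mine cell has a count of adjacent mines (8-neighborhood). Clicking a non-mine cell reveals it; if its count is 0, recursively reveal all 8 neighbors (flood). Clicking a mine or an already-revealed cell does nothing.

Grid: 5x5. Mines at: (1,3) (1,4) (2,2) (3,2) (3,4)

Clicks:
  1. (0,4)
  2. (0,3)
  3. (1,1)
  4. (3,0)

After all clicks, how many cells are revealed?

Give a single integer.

Click 1 (0,4) count=2: revealed 1 new [(0,4)] -> total=1
Click 2 (0,3) count=2: revealed 1 new [(0,3)] -> total=2
Click 3 (1,1) count=1: revealed 1 new [(1,1)] -> total=3
Click 4 (3,0) count=0: revealed 11 new [(0,0) (0,1) (0,2) (1,0) (1,2) (2,0) (2,1) (3,0) (3,1) (4,0) (4,1)] -> total=14

Answer: 14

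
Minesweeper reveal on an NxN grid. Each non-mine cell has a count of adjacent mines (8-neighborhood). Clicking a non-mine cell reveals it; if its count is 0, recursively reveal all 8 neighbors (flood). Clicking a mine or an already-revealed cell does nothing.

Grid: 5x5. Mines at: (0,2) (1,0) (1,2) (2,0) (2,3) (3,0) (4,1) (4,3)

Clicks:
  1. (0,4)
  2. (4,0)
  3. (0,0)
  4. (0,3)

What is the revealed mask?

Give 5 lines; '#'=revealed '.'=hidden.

Answer: #..##
...##
.....
.....
#....

Derivation:
Click 1 (0,4) count=0: revealed 4 new [(0,3) (0,4) (1,3) (1,4)] -> total=4
Click 2 (4,0) count=2: revealed 1 new [(4,0)] -> total=5
Click 3 (0,0) count=1: revealed 1 new [(0,0)] -> total=6
Click 4 (0,3) count=2: revealed 0 new [(none)] -> total=6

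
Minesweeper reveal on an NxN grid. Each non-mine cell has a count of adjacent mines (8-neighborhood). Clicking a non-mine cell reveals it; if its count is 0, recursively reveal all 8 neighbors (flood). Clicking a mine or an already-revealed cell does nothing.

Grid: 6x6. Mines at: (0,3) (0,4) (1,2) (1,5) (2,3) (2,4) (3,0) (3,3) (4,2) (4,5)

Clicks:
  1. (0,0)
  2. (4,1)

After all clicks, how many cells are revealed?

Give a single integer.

Answer: 7

Derivation:
Click 1 (0,0) count=0: revealed 6 new [(0,0) (0,1) (1,0) (1,1) (2,0) (2,1)] -> total=6
Click 2 (4,1) count=2: revealed 1 new [(4,1)] -> total=7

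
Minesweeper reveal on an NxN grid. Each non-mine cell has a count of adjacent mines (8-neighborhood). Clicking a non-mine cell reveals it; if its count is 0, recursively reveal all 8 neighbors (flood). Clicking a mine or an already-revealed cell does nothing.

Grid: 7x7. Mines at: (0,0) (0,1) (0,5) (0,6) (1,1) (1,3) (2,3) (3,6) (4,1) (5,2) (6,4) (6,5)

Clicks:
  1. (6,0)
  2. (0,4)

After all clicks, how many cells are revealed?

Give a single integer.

Click 1 (6,0) count=0: revealed 4 new [(5,0) (5,1) (6,0) (6,1)] -> total=4
Click 2 (0,4) count=2: revealed 1 new [(0,4)] -> total=5

Answer: 5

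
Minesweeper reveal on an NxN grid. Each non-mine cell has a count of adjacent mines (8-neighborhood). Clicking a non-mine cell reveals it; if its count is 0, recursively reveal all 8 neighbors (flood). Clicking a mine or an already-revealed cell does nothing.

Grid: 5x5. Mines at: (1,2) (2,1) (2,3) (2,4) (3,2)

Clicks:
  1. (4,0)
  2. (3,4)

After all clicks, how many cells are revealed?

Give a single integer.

Answer: 5

Derivation:
Click 1 (4,0) count=0: revealed 4 new [(3,0) (3,1) (4,0) (4,1)] -> total=4
Click 2 (3,4) count=2: revealed 1 new [(3,4)] -> total=5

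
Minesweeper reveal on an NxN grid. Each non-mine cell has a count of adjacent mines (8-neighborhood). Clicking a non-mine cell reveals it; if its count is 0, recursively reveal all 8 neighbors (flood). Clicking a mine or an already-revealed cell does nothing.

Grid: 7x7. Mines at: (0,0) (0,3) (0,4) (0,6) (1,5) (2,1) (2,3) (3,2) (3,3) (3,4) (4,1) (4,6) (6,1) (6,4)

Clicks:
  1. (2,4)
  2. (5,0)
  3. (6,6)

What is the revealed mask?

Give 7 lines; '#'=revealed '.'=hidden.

Answer: .......
.......
....#..
.......
.......
#....##
.....##

Derivation:
Click 1 (2,4) count=4: revealed 1 new [(2,4)] -> total=1
Click 2 (5,0) count=2: revealed 1 new [(5,0)] -> total=2
Click 3 (6,6) count=0: revealed 4 new [(5,5) (5,6) (6,5) (6,6)] -> total=6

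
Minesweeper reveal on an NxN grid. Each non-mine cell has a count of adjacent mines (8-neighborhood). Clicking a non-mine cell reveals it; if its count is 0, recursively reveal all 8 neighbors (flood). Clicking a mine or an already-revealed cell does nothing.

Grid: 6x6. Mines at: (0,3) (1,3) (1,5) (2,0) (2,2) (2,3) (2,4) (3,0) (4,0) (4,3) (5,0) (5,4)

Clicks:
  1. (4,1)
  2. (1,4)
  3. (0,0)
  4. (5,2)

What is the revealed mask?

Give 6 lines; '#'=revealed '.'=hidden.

Click 1 (4,1) count=3: revealed 1 new [(4,1)] -> total=1
Click 2 (1,4) count=5: revealed 1 new [(1,4)] -> total=2
Click 3 (0,0) count=0: revealed 6 new [(0,0) (0,1) (0,2) (1,0) (1,1) (1,2)] -> total=8
Click 4 (5,2) count=1: revealed 1 new [(5,2)] -> total=9

Answer: ###...
###.#.
......
......
.#....
..#...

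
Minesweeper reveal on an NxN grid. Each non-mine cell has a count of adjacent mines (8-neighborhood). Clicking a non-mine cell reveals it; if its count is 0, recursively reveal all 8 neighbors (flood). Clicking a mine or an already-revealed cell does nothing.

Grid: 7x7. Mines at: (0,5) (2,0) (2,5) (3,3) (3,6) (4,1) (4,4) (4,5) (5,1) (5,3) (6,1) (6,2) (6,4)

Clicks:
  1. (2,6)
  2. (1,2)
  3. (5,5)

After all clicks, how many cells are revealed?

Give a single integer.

Click 1 (2,6) count=2: revealed 1 new [(2,6)] -> total=1
Click 2 (1,2) count=0: revealed 14 new [(0,0) (0,1) (0,2) (0,3) (0,4) (1,0) (1,1) (1,2) (1,3) (1,4) (2,1) (2,2) (2,3) (2,4)] -> total=15
Click 3 (5,5) count=3: revealed 1 new [(5,5)] -> total=16

Answer: 16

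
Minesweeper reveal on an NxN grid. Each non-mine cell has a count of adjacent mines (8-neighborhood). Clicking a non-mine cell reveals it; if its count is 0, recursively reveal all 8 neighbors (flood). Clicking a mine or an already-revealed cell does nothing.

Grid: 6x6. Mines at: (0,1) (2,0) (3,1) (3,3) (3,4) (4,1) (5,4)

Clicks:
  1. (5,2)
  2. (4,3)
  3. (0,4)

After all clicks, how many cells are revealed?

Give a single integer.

Click 1 (5,2) count=1: revealed 1 new [(5,2)] -> total=1
Click 2 (4,3) count=3: revealed 1 new [(4,3)] -> total=2
Click 3 (0,4) count=0: revealed 12 new [(0,2) (0,3) (0,4) (0,5) (1,2) (1,3) (1,4) (1,5) (2,2) (2,3) (2,4) (2,5)] -> total=14

Answer: 14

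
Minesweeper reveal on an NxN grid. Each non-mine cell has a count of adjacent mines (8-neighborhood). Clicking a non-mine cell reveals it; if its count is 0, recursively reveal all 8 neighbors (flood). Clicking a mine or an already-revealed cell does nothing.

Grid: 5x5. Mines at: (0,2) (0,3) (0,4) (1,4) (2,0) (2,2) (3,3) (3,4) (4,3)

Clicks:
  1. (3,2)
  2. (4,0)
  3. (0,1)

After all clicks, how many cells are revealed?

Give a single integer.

Click 1 (3,2) count=3: revealed 1 new [(3,2)] -> total=1
Click 2 (4,0) count=0: revealed 5 new [(3,0) (3,1) (4,0) (4,1) (4,2)] -> total=6
Click 3 (0,1) count=1: revealed 1 new [(0,1)] -> total=7

Answer: 7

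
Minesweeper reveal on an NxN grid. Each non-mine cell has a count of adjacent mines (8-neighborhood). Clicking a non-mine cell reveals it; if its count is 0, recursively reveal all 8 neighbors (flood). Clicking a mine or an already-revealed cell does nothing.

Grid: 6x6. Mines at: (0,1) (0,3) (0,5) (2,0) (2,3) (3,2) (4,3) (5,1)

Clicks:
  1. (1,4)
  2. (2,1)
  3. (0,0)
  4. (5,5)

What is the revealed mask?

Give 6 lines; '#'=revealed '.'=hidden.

Answer: #.....
....##
.#..##
....##
....##
....##

Derivation:
Click 1 (1,4) count=3: revealed 1 new [(1,4)] -> total=1
Click 2 (2,1) count=2: revealed 1 new [(2,1)] -> total=2
Click 3 (0,0) count=1: revealed 1 new [(0,0)] -> total=3
Click 4 (5,5) count=0: revealed 9 new [(1,5) (2,4) (2,5) (3,4) (3,5) (4,4) (4,5) (5,4) (5,5)] -> total=12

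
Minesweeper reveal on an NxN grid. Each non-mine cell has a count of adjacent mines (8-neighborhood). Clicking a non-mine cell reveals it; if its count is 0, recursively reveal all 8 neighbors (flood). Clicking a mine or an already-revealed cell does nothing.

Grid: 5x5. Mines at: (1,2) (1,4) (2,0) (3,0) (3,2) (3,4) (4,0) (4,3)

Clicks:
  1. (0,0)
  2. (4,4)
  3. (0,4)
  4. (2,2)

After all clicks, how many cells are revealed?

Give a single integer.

Answer: 7

Derivation:
Click 1 (0,0) count=0: revealed 4 new [(0,0) (0,1) (1,0) (1,1)] -> total=4
Click 2 (4,4) count=2: revealed 1 new [(4,4)] -> total=5
Click 3 (0,4) count=1: revealed 1 new [(0,4)] -> total=6
Click 4 (2,2) count=2: revealed 1 new [(2,2)] -> total=7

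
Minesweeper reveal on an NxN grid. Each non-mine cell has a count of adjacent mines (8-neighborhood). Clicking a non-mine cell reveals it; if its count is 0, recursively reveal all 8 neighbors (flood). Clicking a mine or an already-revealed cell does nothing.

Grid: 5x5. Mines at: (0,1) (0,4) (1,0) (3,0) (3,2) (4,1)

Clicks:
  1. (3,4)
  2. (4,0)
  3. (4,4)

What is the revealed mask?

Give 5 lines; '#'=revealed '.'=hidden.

Answer: .....
...##
...##
...##
#..##

Derivation:
Click 1 (3,4) count=0: revealed 8 new [(1,3) (1,4) (2,3) (2,4) (3,3) (3,4) (4,3) (4,4)] -> total=8
Click 2 (4,0) count=2: revealed 1 new [(4,0)] -> total=9
Click 3 (4,4) count=0: revealed 0 new [(none)] -> total=9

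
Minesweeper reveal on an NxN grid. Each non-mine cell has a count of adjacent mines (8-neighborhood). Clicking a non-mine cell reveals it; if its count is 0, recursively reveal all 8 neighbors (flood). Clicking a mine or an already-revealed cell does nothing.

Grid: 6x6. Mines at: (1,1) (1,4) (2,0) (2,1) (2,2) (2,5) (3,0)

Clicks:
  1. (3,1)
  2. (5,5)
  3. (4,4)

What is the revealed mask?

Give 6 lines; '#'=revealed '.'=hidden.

Answer: ......
......
......
.#####
######
######

Derivation:
Click 1 (3,1) count=4: revealed 1 new [(3,1)] -> total=1
Click 2 (5,5) count=0: revealed 16 new [(3,2) (3,3) (3,4) (3,5) (4,0) (4,1) (4,2) (4,3) (4,4) (4,5) (5,0) (5,1) (5,2) (5,3) (5,4) (5,5)] -> total=17
Click 3 (4,4) count=0: revealed 0 new [(none)] -> total=17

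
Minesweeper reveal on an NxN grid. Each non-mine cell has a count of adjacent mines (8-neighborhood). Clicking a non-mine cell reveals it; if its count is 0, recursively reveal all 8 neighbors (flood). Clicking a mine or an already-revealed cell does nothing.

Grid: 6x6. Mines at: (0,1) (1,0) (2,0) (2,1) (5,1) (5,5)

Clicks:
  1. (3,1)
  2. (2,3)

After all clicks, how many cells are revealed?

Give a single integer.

Answer: 24

Derivation:
Click 1 (3,1) count=2: revealed 1 new [(3,1)] -> total=1
Click 2 (2,3) count=0: revealed 23 new [(0,2) (0,3) (0,4) (0,5) (1,2) (1,3) (1,4) (1,5) (2,2) (2,3) (2,4) (2,5) (3,2) (3,3) (3,4) (3,5) (4,2) (4,3) (4,4) (4,5) (5,2) (5,3) (5,4)] -> total=24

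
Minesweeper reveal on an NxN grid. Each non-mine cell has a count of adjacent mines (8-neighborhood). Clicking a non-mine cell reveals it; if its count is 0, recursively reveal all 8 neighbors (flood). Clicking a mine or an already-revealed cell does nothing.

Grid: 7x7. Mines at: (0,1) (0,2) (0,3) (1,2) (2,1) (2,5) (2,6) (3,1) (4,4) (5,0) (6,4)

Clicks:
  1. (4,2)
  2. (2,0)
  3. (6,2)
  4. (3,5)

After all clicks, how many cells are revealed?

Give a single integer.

Answer: 11

Derivation:
Click 1 (4,2) count=1: revealed 1 new [(4,2)] -> total=1
Click 2 (2,0) count=2: revealed 1 new [(2,0)] -> total=2
Click 3 (6,2) count=0: revealed 8 new [(4,1) (4,3) (5,1) (5,2) (5,3) (6,1) (6,2) (6,3)] -> total=10
Click 4 (3,5) count=3: revealed 1 new [(3,5)] -> total=11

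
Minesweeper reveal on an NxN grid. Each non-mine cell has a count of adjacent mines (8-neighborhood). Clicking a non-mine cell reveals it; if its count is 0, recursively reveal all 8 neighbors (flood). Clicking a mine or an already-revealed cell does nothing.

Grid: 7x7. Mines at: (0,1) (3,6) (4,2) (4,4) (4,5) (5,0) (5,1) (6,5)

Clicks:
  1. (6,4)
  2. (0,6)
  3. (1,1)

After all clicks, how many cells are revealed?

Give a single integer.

Answer: 28

Derivation:
Click 1 (6,4) count=1: revealed 1 new [(6,4)] -> total=1
Click 2 (0,6) count=0: revealed 27 new [(0,2) (0,3) (0,4) (0,5) (0,6) (1,0) (1,1) (1,2) (1,3) (1,4) (1,5) (1,6) (2,0) (2,1) (2,2) (2,3) (2,4) (2,5) (2,6) (3,0) (3,1) (3,2) (3,3) (3,4) (3,5) (4,0) (4,1)] -> total=28
Click 3 (1,1) count=1: revealed 0 new [(none)] -> total=28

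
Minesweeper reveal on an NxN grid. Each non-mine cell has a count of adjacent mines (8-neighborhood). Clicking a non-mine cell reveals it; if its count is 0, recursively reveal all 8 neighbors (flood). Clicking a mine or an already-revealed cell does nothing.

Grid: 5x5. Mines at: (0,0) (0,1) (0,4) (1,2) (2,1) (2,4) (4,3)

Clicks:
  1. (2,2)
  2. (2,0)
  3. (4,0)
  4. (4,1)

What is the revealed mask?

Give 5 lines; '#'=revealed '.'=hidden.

Click 1 (2,2) count=2: revealed 1 new [(2,2)] -> total=1
Click 2 (2,0) count=1: revealed 1 new [(2,0)] -> total=2
Click 3 (4,0) count=0: revealed 6 new [(3,0) (3,1) (3,2) (4,0) (4,1) (4,2)] -> total=8
Click 4 (4,1) count=0: revealed 0 new [(none)] -> total=8

Answer: .....
.....
#.#..
###..
###..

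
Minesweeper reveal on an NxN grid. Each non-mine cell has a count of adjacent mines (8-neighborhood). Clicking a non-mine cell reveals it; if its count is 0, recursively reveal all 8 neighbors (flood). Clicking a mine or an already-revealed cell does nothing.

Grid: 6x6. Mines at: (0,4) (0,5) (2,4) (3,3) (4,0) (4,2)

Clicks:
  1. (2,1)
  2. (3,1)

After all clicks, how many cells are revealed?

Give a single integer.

Answer: 15

Derivation:
Click 1 (2,1) count=0: revealed 15 new [(0,0) (0,1) (0,2) (0,3) (1,0) (1,1) (1,2) (1,3) (2,0) (2,1) (2,2) (2,3) (3,0) (3,1) (3,2)] -> total=15
Click 2 (3,1) count=2: revealed 0 new [(none)] -> total=15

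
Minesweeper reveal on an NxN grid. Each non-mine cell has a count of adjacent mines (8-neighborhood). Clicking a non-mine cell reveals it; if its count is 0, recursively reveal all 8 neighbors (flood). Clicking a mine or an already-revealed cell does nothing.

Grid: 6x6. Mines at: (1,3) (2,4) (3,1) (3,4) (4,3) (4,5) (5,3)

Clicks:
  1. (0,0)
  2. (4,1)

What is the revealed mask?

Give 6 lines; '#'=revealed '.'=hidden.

Click 1 (0,0) count=0: revealed 9 new [(0,0) (0,1) (0,2) (1,0) (1,1) (1,2) (2,0) (2,1) (2,2)] -> total=9
Click 2 (4,1) count=1: revealed 1 new [(4,1)] -> total=10

Answer: ###...
###...
###...
......
.#....
......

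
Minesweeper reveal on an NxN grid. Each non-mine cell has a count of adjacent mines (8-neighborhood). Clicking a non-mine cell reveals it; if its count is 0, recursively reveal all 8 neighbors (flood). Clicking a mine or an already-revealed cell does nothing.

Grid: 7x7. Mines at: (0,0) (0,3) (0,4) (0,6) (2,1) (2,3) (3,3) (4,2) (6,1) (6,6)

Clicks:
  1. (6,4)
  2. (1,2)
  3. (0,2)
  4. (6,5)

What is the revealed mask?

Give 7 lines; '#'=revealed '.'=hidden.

Click 1 (6,4) count=0: revealed 22 new [(1,4) (1,5) (1,6) (2,4) (2,5) (2,6) (3,4) (3,5) (3,6) (4,3) (4,4) (4,5) (4,6) (5,2) (5,3) (5,4) (5,5) (5,6) (6,2) (6,3) (6,4) (6,5)] -> total=22
Click 2 (1,2) count=3: revealed 1 new [(1,2)] -> total=23
Click 3 (0,2) count=1: revealed 1 new [(0,2)] -> total=24
Click 4 (6,5) count=1: revealed 0 new [(none)] -> total=24

Answer: ..#....
..#.###
....###
....###
...####
..#####
..####.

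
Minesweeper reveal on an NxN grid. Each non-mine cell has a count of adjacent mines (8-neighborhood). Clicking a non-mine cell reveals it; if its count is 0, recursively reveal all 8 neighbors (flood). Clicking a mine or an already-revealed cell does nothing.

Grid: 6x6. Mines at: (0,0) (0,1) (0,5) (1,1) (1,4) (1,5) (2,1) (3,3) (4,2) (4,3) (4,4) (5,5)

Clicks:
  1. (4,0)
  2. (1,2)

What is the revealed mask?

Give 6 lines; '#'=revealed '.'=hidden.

Click 1 (4,0) count=0: revealed 6 new [(3,0) (3,1) (4,0) (4,1) (5,0) (5,1)] -> total=6
Click 2 (1,2) count=3: revealed 1 new [(1,2)] -> total=7

Answer: ......
..#...
......
##....
##....
##....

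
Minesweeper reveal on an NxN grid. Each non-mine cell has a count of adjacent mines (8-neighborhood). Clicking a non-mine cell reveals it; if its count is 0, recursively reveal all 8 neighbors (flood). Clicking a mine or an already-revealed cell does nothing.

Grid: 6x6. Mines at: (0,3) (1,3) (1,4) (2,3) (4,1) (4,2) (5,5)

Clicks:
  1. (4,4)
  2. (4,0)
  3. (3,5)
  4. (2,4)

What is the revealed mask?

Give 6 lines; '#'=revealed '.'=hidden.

Answer: ......
......
....##
....##
#...##
......

Derivation:
Click 1 (4,4) count=1: revealed 1 new [(4,4)] -> total=1
Click 2 (4,0) count=1: revealed 1 new [(4,0)] -> total=2
Click 3 (3,5) count=0: revealed 5 new [(2,4) (2,5) (3,4) (3,5) (4,5)] -> total=7
Click 4 (2,4) count=3: revealed 0 new [(none)] -> total=7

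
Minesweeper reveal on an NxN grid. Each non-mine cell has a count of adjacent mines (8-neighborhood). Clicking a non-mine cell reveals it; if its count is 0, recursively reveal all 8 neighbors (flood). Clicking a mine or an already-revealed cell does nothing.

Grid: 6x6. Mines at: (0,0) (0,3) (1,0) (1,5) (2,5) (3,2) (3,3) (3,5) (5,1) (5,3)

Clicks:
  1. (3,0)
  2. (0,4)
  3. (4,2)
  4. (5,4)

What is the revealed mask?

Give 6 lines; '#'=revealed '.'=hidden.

Click 1 (3,0) count=0: revealed 6 new [(2,0) (2,1) (3,0) (3,1) (4,0) (4,1)] -> total=6
Click 2 (0,4) count=2: revealed 1 new [(0,4)] -> total=7
Click 3 (4,2) count=4: revealed 1 new [(4,2)] -> total=8
Click 4 (5,4) count=1: revealed 1 new [(5,4)] -> total=9

Answer: ....#.
......
##....
##....
###...
....#.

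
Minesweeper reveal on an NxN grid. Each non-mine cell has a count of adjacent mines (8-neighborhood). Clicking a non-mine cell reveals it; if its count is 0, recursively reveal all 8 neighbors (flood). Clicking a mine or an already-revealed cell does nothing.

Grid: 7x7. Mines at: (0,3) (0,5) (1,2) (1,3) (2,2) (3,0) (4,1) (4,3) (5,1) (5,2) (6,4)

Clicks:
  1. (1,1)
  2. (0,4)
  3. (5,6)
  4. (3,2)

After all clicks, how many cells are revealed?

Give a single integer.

Click 1 (1,1) count=2: revealed 1 new [(1,1)] -> total=1
Click 2 (0,4) count=3: revealed 1 new [(0,4)] -> total=2
Click 3 (5,6) count=0: revealed 17 new [(1,4) (1,5) (1,6) (2,4) (2,5) (2,6) (3,4) (3,5) (3,6) (4,4) (4,5) (4,6) (5,4) (5,5) (5,6) (6,5) (6,6)] -> total=19
Click 4 (3,2) count=3: revealed 1 new [(3,2)] -> total=20

Answer: 20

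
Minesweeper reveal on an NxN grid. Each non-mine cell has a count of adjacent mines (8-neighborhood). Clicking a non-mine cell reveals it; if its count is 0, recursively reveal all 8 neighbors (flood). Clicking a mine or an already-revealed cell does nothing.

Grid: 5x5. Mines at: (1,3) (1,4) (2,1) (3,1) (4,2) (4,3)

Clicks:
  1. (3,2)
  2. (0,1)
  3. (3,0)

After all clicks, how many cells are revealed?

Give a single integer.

Answer: 8

Derivation:
Click 1 (3,2) count=4: revealed 1 new [(3,2)] -> total=1
Click 2 (0,1) count=0: revealed 6 new [(0,0) (0,1) (0,2) (1,0) (1,1) (1,2)] -> total=7
Click 3 (3,0) count=2: revealed 1 new [(3,0)] -> total=8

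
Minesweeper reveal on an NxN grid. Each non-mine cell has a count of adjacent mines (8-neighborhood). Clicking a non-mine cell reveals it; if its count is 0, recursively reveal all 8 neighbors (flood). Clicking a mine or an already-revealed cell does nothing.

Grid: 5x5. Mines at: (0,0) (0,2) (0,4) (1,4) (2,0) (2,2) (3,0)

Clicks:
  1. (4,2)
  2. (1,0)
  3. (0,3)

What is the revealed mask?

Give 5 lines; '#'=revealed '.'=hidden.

Click 1 (4,2) count=0: revealed 10 new [(2,3) (2,4) (3,1) (3,2) (3,3) (3,4) (4,1) (4,2) (4,3) (4,4)] -> total=10
Click 2 (1,0) count=2: revealed 1 new [(1,0)] -> total=11
Click 3 (0,3) count=3: revealed 1 new [(0,3)] -> total=12

Answer: ...#.
#....
...##
.####
.####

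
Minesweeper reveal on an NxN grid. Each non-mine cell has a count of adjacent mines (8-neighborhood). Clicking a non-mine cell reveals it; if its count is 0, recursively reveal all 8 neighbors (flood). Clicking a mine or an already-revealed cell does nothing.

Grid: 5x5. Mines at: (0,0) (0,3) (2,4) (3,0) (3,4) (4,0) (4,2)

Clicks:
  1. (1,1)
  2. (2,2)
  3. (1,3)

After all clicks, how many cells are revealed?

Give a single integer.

Answer: 9

Derivation:
Click 1 (1,1) count=1: revealed 1 new [(1,1)] -> total=1
Click 2 (2,2) count=0: revealed 8 new [(1,2) (1,3) (2,1) (2,2) (2,3) (3,1) (3,2) (3,3)] -> total=9
Click 3 (1,3) count=2: revealed 0 new [(none)] -> total=9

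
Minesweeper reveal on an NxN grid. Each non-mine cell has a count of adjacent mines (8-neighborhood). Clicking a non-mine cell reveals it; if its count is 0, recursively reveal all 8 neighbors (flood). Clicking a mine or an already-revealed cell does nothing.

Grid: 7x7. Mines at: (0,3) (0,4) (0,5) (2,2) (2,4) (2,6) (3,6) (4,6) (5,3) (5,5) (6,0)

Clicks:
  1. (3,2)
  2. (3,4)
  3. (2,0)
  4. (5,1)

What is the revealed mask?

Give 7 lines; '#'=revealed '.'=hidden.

Click 1 (3,2) count=1: revealed 1 new [(3,2)] -> total=1
Click 2 (3,4) count=1: revealed 1 new [(3,4)] -> total=2
Click 3 (2,0) count=0: revealed 16 new [(0,0) (0,1) (0,2) (1,0) (1,1) (1,2) (2,0) (2,1) (3,0) (3,1) (4,0) (4,1) (4,2) (5,0) (5,1) (5,2)] -> total=18
Click 4 (5,1) count=1: revealed 0 new [(none)] -> total=18

Answer: ###....
###....
##.....
###.#..
###....
###....
.......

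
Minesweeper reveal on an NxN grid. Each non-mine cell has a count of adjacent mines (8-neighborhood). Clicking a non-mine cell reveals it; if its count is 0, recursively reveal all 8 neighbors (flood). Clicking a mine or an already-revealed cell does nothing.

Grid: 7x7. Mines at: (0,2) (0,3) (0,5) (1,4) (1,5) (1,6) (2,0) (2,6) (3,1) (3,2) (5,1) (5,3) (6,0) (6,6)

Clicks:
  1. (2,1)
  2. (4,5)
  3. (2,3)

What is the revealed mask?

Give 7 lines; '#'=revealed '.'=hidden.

Answer: .......
.......
.#.###.
...####
...####
....###
.......

Derivation:
Click 1 (2,1) count=3: revealed 1 new [(2,1)] -> total=1
Click 2 (4,5) count=0: revealed 14 new [(2,3) (2,4) (2,5) (3,3) (3,4) (3,5) (3,6) (4,3) (4,4) (4,5) (4,6) (5,4) (5,5) (5,6)] -> total=15
Click 3 (2,3) count=2: revealed 0 new [(none)] -> total=15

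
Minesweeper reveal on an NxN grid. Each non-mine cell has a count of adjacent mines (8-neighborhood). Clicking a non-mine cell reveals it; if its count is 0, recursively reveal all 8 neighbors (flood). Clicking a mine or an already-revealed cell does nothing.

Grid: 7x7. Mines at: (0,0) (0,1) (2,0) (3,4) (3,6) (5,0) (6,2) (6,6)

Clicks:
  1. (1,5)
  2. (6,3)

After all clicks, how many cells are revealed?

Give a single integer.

Click 1 (1,5) count=0: revealed 26 new [(0,2) (0,3) (0,4) (0,5) (0,6) (1,1) (1,2) (1,3) (1,4) (1,5) (1,6) (2,1) (2,2) (2,3) (2,4) (2,5) (2,6) (3,1) (3,2) (3,3) (4,1) (4,2) (4,3) (5,1) (5,2) (5,3)] -> total=26
Click 2 (6,3) count=1: revealed 1 new [(6,3)] -> total=27

Answer: 27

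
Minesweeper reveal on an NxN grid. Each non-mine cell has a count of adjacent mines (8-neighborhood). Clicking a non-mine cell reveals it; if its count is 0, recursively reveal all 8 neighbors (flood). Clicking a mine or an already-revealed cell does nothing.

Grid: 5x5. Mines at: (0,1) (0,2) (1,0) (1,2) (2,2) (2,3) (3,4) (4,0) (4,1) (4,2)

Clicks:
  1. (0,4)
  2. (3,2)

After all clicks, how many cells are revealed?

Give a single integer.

Click 1 (0,4) count=0: revealed 4 new [(0,3) (0,4) (1,3) (1,4)] -> total=4
Click 2 (3,2) count=4: revealed 1 new [(3,2)] -> total=5

Answer: 5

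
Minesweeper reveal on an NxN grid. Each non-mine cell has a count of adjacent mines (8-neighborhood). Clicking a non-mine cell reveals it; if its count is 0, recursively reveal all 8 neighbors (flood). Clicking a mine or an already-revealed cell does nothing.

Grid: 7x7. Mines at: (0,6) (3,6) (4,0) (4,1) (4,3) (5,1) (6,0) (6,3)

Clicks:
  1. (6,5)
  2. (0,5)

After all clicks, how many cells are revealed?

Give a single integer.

Click 1 (6,5) count=0: revealed 9 new [(4,4) (4,5) (4,6) (5,4) (5,5) (5,6) (6,4) (6,5) (6,6)] -> total=9
Click 2 (0,5) count=1: revealed 1 new [(0,5)] -> total=10

Answer: 10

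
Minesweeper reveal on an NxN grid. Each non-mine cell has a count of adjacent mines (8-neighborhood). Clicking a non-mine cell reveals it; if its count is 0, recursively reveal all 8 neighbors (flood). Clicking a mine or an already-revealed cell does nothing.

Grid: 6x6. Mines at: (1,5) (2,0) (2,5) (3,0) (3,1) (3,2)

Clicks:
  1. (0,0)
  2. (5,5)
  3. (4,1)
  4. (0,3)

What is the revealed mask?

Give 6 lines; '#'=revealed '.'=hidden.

Click 1 (0,0) count=0: revealed 14 new [(0,0) (0,1) (0,2) (0,3) (0,4) (1,0) (1,1) (1,2) (1,3) (1,4) (2,1) (2,2) (2,3) (2,4)] -> total=14
Click 2 (5,5) count=0: revealed 15 new [(3,3) (3,4) (3,5) (4,0) (4,1) (4,2) (4,3) (4,4) (4,5) (5,0) (5,1) (5,2) (5,3) (5,4) (5,5)] -> total=29
Click 3 (4,1) count=3: revealed 0 new [(none)] -> total=29
Click 4 (0,3) count=0: revealed 0 new [(none)] -> total=29

Answer: #####.
#####.
.####.
...###
######
######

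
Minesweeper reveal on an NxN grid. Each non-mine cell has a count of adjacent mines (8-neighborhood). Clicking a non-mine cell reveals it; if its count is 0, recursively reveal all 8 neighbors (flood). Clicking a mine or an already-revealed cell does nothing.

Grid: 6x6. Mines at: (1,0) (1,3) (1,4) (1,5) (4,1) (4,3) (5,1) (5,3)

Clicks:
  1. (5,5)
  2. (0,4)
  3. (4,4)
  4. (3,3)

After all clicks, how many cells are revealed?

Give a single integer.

Click 1 (5,5) count=0: revealed 8 new [(2,4) (2,5) (3,4) (3,5) (4,4) (4,5) (5,4) (5,5)] -> total=8
Click 2 (0,4) count=3: revealed 1 new [(0,4)] -> total=9
Click 3 (4,4) count=2: revealed 0 new [(none)] -> total=9
Click 4 (3,3) count=1: revealed 1 new [(3,3)] -> total=10

Answer: 10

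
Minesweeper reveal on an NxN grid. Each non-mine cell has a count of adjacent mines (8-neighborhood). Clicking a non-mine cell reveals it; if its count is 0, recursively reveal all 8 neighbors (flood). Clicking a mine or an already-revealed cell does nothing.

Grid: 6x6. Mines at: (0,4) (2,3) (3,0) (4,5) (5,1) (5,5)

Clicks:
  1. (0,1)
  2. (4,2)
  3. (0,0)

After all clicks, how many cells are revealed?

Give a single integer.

Answer: 12

Derivation:
Click 1 (0,1) count=0: revealed 11 new [(0,0) (0,1) (0,2) (0,3) (1,0) (1,1) (1,2) (1,3) (2,0) (2,1) (2,2)] -> total=11
Click 2 (4,2) count=1: revealed 1 new [(4,2)] -> total=12
Click 3 (0,0) count=0: revealed 0 new [(none)] -> total=12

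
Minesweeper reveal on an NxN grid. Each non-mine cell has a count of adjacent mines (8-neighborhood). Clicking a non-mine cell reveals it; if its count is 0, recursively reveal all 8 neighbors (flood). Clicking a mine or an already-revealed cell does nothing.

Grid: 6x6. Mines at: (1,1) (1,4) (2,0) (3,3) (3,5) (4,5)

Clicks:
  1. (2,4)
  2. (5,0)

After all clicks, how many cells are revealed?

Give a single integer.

Answer: 14

Derivation:
Click 1 (2,4) count=3: revealed 1 new [(2,4)] -> total=1
Click 2 (5,0) count=0: revealed 13 new [(3,0) (3,1) (3,2) (4,0) (4,1) (4,2) (4,3) (4,4) (5,0) (5,1) (5,2) (5,3) (5,4)] -> total=14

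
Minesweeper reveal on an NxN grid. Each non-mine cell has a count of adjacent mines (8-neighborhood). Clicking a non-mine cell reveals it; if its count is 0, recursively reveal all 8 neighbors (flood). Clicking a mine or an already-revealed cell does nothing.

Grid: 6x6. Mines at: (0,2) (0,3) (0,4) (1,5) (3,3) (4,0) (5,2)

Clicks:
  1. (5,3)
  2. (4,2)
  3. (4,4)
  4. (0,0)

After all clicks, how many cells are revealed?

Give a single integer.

Answer: 14

Derivation:
Click 1 (5,3) count=1: revealed 1 new [(5,3)] -> total=1
Click 2 (4,2) count=2: revealed 1 new [(4,2)] -> total=2
Click 3 (4,4) count=1: revealed 1 new [(4,4)] -> total=3
Click 4 (0,0) count=0: revealed 11 new [(0,0) (0,1) (1,0) (1,1) (1,2) (2,0) (2,1) (2,2) (3,0) (3,1) (3,2)] -> total=14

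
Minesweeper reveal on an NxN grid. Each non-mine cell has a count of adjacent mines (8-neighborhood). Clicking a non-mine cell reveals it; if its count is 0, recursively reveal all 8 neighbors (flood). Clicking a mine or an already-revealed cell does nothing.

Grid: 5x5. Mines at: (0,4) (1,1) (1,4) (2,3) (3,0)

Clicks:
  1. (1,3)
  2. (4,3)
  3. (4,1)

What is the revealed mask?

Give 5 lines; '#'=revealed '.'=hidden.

Answer: .....
...#.
.....
.####
.####

Derivation:
Click 1 (1,3) count=3: revealed 1 new [(1,3)] -> total=1
Click 2 (4,3) count=0: revealed 8 new [(3,1) (3,2) (3,3) (3,4) (4,1) (4,2) (4,3) (4,4)] -> total=9
Click 3 (4,1) count=1: revealed 0 new [(none)] -> total=9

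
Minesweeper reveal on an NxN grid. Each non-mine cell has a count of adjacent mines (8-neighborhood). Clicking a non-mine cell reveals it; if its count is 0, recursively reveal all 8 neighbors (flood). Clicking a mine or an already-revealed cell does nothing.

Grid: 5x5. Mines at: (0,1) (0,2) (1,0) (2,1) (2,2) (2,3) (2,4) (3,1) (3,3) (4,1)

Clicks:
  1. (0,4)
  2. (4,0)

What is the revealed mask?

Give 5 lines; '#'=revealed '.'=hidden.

Answer: ...##
...##
.....
.....
#....

Derivation:
Click 1 (0,4) count=0: revealed 4 new [(0,3) (0,4) (1,3) (1,4)] -> total=4
Click 2 (4,0) count=2: revealed 1 new [(4,0)] -> total=5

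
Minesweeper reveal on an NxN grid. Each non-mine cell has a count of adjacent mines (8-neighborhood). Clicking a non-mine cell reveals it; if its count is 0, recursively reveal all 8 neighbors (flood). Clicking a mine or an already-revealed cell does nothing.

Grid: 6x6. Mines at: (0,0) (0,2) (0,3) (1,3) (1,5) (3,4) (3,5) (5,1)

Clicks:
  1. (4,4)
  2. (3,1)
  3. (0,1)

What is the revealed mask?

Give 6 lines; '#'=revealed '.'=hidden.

Answer: .#....
###...
####..
####..
#####.
......

Derivation:
Click 1 (4,4) count=2: revealed 1 new [(4,4)] -> total=1
Click 2 (3,1) count=0: revealed 15 new [(1,0) (1,1) (1,2) (2,0) (2,1) (2,2) (2,3) (3,0) (3,1) (3,2) (3,3) (4,0) (4,1) (4,2) (4,3)] -> total=16
Click 3 (0,1) count=2: revealed 1 new [(0,1)] -> total=17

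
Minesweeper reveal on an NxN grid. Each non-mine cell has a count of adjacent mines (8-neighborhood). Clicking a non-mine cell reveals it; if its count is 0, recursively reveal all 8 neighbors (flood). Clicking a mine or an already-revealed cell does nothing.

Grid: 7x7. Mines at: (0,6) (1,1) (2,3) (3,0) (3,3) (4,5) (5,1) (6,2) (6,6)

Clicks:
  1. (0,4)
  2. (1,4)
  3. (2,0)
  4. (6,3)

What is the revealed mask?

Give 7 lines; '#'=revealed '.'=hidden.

Click 1 (0,4) count=0: revealed 8 new [(0,2) (0,3) (0,4) (0,5) (1,2) (1,3) (1,4) (1,5)] -> total=8
Click 2 (1,4) count=1: revealed 0 new [(none)] -> total=8
Click 3 (2,0) count=2: revealed 1 new [(2,0)] -> total=9
Click 4 (6,3) count=1: revealed 1 new [(6,3)] -> total=10

Answer: ..####.
..####.
#......
.......
.......
.......
...#...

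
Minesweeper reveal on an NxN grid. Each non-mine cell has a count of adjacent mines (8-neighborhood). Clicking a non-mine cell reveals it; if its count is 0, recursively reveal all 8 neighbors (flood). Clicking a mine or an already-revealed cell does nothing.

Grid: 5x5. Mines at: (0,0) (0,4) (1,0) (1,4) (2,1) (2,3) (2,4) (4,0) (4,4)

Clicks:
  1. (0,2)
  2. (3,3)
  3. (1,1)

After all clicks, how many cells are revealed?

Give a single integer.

Answer: 7

Derivation:
Click 1 (0,2) count=0: revealed 6 new [(0,1) (0,2) (0,3) (1,1) (1,2) (1,3)] -> total=6
Click 2 (3,3) count=3: revealed 1 new [(3,3)] -> total=7
Click 3 (1,1) count=3: revealed 0 new [(none)] -> total=7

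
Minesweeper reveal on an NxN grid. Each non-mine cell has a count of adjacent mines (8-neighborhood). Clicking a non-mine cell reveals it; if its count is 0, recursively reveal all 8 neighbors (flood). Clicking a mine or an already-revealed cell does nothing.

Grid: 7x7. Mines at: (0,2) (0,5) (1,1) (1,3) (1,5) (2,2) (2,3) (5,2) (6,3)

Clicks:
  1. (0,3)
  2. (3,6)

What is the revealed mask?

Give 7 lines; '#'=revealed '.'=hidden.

Answer: ...#...
.......
....###
...####
...####
...####
....###

Derivation:
Click 1 (0,3) count=2: revealed 1 new [(0,3)] -> total=1
Click 2 (3,6) count=0: revealed 18 new [(2,4) (2,5) (2,6) (3,3) (3,4) (3,5) (3,6) (4,3) (4,4) (4,5) (4,6) (5,3) (5,4) (5,5) (5,6) (6,4) (6,5) (6,6)] -> total=19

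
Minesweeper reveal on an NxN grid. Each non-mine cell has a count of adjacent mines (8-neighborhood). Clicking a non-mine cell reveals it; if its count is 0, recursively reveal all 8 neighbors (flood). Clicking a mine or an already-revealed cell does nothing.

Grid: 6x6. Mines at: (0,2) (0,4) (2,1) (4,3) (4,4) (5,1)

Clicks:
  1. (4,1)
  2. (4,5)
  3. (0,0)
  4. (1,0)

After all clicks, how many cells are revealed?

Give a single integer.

Click 1 (4,1) count=1: revealed 1 new [(4,1)] -> total=1
Click 2 (4,5) count=1: revealed 1 new [(4,5)] -> total=2
Click 3 (0,0) count=0: revealed 4 new [(0,0) (0,1) (1,0) (1,1)] -> total=6
Click 4 (1,0) count=1: revealed 0 new [(none)] -> total=6

Answer: 6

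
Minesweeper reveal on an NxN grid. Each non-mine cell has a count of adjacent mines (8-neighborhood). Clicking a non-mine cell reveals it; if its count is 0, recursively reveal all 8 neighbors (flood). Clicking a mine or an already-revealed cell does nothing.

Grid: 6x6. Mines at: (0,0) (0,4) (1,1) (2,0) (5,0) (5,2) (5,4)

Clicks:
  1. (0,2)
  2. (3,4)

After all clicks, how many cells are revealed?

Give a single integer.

Click 1 (0,2) count=1: revealed 1 new [(0,2)] -> total=1
Click 2 (3,4) count=0: revealed 19 new [(1,2) (1,3) (1,4) (1,5) (2,1) (2,2) (2,3) (2,4) (2,5) (3,1) (3,2) (3,3) (3,4) (3,5) (4,1) (4,2) (4,3) (4,4) (4,5)] -> total=20

Answer: 20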